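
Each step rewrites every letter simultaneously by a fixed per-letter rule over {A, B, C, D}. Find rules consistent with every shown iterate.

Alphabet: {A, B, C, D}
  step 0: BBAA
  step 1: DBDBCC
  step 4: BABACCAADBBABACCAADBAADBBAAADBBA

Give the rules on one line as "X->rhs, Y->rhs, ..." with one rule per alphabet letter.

A->C, B->DB, C->BA, D->AA

  step 0 ⇒ step 1: BBAA ⇒ DB·DB·C·C
    A ↦ C
    B ↦ DB
    C ↦ BA  (constrained at step 1)
    D ↦ AA  (constrained at step 1)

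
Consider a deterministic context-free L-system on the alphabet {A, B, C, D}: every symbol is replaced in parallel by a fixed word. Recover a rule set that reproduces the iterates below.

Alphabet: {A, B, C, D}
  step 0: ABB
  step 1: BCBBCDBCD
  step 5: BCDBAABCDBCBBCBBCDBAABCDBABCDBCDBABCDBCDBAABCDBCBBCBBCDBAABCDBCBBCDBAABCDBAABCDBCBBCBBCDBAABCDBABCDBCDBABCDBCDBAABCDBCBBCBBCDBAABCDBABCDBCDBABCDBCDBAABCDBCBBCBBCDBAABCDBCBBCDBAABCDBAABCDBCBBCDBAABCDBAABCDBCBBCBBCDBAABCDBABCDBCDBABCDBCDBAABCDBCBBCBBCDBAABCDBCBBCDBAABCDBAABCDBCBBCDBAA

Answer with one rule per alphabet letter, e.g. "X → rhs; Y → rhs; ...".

A->BCB, B->BCD, C->BA, D->A

  step 0 ⇒ step 1: ABB ⇒ BCB·BCD·BCD
    A ↦ BCB
    B ↦ BCD
    C ↦ BA  (constrained at step 1)
    D ↦ A  (constrained at step 1)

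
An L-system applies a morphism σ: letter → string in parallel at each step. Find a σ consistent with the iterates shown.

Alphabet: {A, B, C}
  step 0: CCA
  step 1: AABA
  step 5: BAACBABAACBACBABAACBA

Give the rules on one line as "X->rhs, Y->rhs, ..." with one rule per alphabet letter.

A->BA, B->C, C->A

  step 0 ⇒ step 1: CCA ⇒ A·A·BA
    A ↦ BA
    C ↦ A
    B ↦ C  (constrained at step 1)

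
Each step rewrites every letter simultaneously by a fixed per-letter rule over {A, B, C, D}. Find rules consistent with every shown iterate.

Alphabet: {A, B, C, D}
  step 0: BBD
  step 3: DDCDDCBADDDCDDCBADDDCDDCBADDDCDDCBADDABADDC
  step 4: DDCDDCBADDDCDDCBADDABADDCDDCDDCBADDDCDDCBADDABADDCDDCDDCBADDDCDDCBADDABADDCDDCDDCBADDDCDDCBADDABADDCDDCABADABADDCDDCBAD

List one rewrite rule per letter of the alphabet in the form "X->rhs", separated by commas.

A->ABA, B->D, C->BAD, D->DDC

  step 3 ⇒ step 4: DDCDDCBADDDCDDCBADDDCDDCBADDDCDDCBADDABADDC ⇒ DDC·DDC·BAD·DDC·DDC·BAD·D·ABA·DDC·DDC·DDC·BAD·DDC·DDC·BAD·D·ABA·DDC·DDC·DDC·BAD·DDC·DDC·BAD·D·ABA·DDC·DDC·DDC·BAD·DDC·DDC·BAD·D·ABA·DDC·DDC·ABA·D·ABA·DDC·DDC·BAD
    A ↦ ABA
    B ↦ D
    C ↦ BAD
    D ↦ DDC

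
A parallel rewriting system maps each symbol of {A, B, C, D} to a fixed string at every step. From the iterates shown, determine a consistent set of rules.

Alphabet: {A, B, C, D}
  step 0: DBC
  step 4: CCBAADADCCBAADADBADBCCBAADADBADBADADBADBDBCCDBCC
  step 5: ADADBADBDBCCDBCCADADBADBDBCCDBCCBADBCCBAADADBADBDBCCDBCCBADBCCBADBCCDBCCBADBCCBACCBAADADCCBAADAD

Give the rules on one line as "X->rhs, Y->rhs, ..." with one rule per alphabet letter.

A->DB, B->BA, C->AD, D->CC

  step 4 ⇒ step 5: CCBAADADCCBAADADBADBCCBAADADBADBADADBADBDBCCDBCC ⇒ AD·AD·BA·DB·DB·CC·DB·CC·AD·AD·BA·DB·DB·CC·DB·CC·BA·DB·CC·BA·AD·AD·BA·DB·DB·CC·DB·CC·BA·DB·CC·BA·DB·CC·DB·CC·BA·DB·CC·BA·CC·BA·AD·AD·CC·BA·AD·AD
    A ↦ DB
    B ↦ BA
    C ↦ AD
    D ↦ CC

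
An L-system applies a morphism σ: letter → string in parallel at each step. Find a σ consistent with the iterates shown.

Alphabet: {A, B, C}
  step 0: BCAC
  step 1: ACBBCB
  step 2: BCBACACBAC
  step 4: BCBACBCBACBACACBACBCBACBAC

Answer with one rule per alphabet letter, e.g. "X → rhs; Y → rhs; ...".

A->BC, B->AC, C->B

  step 1 ⇒ step 2: ACBBCB ⇒ BC·B·AC·AC·B·AC
    A ↦ BC
    B ↦ AC
    C ↦ B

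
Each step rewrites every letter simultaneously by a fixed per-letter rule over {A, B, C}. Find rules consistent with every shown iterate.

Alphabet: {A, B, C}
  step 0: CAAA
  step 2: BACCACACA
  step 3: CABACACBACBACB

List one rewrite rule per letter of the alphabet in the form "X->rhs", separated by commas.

  step 2 ⇒ step 3: BACCACACA ⇒ CA·B·AC·AC·B·AC·B·AC·B
    A ↦ B
    B ↦ CA
    C ↦ AC

A->B, B->CA, C->AC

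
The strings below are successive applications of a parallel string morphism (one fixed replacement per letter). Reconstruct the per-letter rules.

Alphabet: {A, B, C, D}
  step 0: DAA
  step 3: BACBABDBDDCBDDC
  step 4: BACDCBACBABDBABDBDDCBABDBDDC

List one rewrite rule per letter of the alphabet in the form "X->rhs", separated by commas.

  step 3 ⇒ step 4: BACBABDBDDCBDDC ⇒ BA·C·DC·BA·C·BA·BD·BA·BD·BD·DC·BA·BD·BD·DC
    A ↦ C
    B ↦ BA
    C ↦ DC
    D ↦ BD

A->C, B->BA, C->DC, D->BD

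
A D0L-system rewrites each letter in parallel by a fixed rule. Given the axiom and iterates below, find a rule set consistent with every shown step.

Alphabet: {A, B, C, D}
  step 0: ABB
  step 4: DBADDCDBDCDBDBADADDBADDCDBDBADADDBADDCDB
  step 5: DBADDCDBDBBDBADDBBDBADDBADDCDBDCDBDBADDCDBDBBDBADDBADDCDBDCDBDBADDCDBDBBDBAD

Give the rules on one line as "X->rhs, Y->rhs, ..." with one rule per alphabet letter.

  step 4 ⇒ step 5: DBADDCDBDCDBDBADADDBADDCDBDBADADDBADDCDB ⇒ DB·AD·DC·DB·DB·B·DB·AD·DB·B·DB·AD·DB·AD·DC·DB·DC·DB·DB·AD·DC·DB·DB·B·DB·AD·DB·AD·DC·DB·DC·DB·DB·AD·DC·DB·DB·B·DB·AD
    A ↦ DC
    B ↦ AD
    C ↦ B
    D ↦ DB

A->DC, B->AD, C->B, D->DB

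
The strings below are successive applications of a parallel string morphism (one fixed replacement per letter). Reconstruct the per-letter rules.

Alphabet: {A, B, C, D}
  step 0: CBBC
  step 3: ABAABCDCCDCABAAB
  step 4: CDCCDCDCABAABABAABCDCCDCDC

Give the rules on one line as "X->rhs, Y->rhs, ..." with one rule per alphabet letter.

A->CD, B->C, C->AB, D->A

  step 3 ⇒ step 4: ABAABCDCCDCABAAB ⇒ CD·C·CD·CD·C·AB·A·AB·AB·A·AB·CD·C·CD·CD·C
    A ↦ CD
    B ↦ C
    C ↦ AB
    D ↦ A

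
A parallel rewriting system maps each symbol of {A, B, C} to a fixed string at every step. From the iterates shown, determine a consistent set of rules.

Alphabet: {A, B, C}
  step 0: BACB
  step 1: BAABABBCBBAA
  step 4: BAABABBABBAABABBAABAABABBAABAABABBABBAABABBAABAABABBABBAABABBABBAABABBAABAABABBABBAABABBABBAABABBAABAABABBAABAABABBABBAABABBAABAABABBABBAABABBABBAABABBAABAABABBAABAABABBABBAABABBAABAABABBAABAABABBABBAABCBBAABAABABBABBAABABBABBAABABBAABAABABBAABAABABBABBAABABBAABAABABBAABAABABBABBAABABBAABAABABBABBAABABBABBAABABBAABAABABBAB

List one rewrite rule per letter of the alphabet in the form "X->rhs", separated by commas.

A->BAB, B->BAA, C->BCB

  step 0 ⇒ step 1: BACB ⇒ BAA·BAB·BCB·BAA
    A ↦ BAB
    B ↦ BAA
    C ↦ BCB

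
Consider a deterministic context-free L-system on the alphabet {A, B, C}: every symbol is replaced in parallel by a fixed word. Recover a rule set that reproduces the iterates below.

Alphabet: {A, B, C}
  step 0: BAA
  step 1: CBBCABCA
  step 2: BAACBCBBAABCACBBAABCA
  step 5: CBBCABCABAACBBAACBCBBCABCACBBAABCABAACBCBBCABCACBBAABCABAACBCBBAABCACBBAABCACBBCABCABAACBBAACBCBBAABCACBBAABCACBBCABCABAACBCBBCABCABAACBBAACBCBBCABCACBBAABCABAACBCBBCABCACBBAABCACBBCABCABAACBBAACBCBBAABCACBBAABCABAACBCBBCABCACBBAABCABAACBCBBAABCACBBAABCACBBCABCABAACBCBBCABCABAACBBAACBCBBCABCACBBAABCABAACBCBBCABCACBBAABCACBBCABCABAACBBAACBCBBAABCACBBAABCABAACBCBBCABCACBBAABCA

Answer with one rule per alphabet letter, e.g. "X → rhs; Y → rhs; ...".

  step 1 ⇒ step 2: CBBCABCA ⇒ BAA·CB·CB·BAA·BCA·CB·BAA·BCA
    A ↦ BCA
    B ↦ CB
    C ↦ BAA

A->BCA, B->CB, C->BAA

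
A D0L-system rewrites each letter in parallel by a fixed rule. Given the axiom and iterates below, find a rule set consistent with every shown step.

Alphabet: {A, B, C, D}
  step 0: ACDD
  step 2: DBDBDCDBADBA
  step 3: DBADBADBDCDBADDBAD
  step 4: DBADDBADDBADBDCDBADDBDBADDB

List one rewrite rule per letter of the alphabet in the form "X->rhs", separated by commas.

A->D, B->A, C->DC, D->DB

  step 3 ⇒ step 4: DBADBADBDCDBADDBAD ⇒ DB·A·D·DB·A·D·DB·A·DB·DC·DB·A·D·DB·DB·A·D·DB
    A ↦ D
    B ↦ A
    C ↦ DC
    D ↦ DB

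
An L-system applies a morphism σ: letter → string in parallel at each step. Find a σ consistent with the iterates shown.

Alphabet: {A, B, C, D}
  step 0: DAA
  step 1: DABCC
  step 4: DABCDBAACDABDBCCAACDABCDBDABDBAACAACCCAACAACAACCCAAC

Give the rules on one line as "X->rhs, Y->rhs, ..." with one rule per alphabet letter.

  step 0 ⇒ step 1: DAA ⇒ DAB·C·C
    A ↦ C
    D ↦ DAB
    B ↦ DB  (constrained at step 1)
    C ↦ AAC  (constrained at step 1)

A->C, B->DB, C->AAC, D->DAB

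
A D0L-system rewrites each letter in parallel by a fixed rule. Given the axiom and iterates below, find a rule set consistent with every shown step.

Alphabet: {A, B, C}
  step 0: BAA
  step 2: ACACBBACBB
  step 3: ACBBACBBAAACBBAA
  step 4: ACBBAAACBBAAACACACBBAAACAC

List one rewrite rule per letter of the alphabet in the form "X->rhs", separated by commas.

  step 3 ⇒ step 4: ACBBACBBAAACBBAA ⇒ AC·BB·A·A·AC·BB·A·A·AC·AC·AC·BB·A·A·AC·AC
    A ↦ AC
    B ↦ A
    C ↦ BB

A->AC, B->A, C->BB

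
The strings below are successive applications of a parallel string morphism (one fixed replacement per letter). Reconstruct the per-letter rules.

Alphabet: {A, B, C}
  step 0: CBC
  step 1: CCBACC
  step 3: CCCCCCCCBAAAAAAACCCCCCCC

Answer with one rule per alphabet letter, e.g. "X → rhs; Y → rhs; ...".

A->AA, B->BA, C->CC

  step 0 ⇒ step 1: CBC ⇒ CC·BA·CC
    B ↦ BA
    C ↦ CC
    A ↦ AA  (constrained at step 1)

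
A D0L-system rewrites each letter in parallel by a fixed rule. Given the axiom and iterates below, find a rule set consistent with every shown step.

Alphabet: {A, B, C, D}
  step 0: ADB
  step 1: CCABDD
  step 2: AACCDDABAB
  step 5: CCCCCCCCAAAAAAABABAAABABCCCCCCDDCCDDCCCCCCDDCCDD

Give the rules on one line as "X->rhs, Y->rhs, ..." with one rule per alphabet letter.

A->CC, B->DD, C->A, D->AB

  step 1 ⇒ step 2: CCABDD ⇒ A·A·CC·DD·AB·AB
    A ↦ CC
    B ↦ DD
    C ↦ A
    D ↦ AB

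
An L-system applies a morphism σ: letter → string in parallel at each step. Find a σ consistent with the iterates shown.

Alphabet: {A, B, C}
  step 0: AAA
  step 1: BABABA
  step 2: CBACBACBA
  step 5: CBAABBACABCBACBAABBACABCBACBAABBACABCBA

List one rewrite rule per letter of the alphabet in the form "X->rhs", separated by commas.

  step 1 ⇒ step 2: BABABA ⇒ C·BA·C·BA·C·BA
    A ↦ BA
    B ↦ C
    C ↦ AB  (constrained at step 2)

A->BA, B->C, C->AB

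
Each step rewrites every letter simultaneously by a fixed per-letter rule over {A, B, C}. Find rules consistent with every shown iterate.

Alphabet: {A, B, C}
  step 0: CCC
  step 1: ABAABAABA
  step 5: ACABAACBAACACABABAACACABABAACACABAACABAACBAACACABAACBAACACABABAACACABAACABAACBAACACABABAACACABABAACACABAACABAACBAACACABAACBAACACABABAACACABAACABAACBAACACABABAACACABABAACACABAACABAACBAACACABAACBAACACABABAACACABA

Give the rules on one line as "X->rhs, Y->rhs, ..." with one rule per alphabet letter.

A->AC, B->BA, C->ABA

  step 0 ⇒ step 1: CCC ⇒ ABA·ABA·ABA
    C ↦ ABA
    A ↦ AC  (constrained at step 1)
    B ↦ BA  (constrained at step 1)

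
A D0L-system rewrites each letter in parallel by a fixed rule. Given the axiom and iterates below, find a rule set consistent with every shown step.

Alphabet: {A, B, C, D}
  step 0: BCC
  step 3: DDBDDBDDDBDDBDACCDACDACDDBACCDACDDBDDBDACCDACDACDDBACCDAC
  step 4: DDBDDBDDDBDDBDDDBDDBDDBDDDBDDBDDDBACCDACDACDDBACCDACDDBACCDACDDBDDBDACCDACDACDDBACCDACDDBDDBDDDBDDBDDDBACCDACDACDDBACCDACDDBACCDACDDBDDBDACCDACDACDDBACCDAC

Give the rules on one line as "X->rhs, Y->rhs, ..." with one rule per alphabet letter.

  step 3 ⇒ step 4: DDBDDBDDDBDDBDACCDACDACDDBACCDACDDBDDBDACCDACDACDDBACCDAC ⇒ DDB·DDB·D·DDB·DDB·D·DDB·DDB·DDB·D·DDB·DDB·D·DDB·ACC·DAC·DAC·DDB·ACC·DAC·DDB·ACC·DAC·DDB·DDB·D·ACC·DAC·DAC·DDB·ACC·DAC·DDB·DDB·D·DDB·DDB·D·DDB·ACC·DAC·DAC·DDB·ACC·DAC·DDB·ACC·DAC·DDB·DDB·D·ACC·DAC·DAC·DDB·ACC·DAC
    A ↦ ACC
    B ↦ D
    C ↦ DAC
    D ↦ DDB

A->ACC, B->D, C->DAC, D->DDB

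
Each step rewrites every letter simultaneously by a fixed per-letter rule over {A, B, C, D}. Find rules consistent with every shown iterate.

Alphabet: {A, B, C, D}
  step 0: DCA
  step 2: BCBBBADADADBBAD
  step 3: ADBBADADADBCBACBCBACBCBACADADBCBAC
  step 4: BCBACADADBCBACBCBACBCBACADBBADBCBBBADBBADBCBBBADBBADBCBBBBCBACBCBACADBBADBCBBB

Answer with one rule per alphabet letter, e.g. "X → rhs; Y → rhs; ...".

A->BCB, B->AD, C->BB, D->AC

  step 3 ⇒ step 4: ADBBADADADBCBACBCBACBCBACADADBCBAC ⇒ BCB·AC·AD·AD·BCB·AC·BCB·AC·BCB·AC·AD·BB·AD·BCB·BB·AD·BB·AD·BCB·BB·AD·BB·AD·BCB·BB·BCB·AC·BCB·AC·AD·BB·AD·BCB·BB
    A ↦ BCB
    B ↦ AD
    C ↦ BB
    D ↦ AC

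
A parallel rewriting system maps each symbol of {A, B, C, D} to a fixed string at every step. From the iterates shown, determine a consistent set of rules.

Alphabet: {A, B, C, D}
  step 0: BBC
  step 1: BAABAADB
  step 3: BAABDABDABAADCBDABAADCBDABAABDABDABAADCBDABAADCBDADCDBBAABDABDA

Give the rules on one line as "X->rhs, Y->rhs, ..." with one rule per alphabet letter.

A->BDA, B->BAA, C->DB, D->DC

  step 0 ⇒ step 1: BBC ⇒ BAA·BAA·DB
    B ↦ BAA
    C ↦ DB
    A ↦ BDA  (constrained at step 1)
    D ↦ DC  (constrained at step 1)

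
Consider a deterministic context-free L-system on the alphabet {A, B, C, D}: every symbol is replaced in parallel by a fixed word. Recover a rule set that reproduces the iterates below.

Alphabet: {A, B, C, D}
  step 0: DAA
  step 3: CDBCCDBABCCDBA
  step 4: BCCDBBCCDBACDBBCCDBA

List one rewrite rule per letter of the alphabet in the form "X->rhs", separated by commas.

A->BA, B->CD, C->B, D->C

  step 3 ⇒ step 4: CDBCCDBABCCDBA ⇒ B·C·CD·B·B·C·CD·BA·CD·B·B·C·CD·BA
    A ↦ BA
    B ↦ CD
    C ↦ B
    D ↦ C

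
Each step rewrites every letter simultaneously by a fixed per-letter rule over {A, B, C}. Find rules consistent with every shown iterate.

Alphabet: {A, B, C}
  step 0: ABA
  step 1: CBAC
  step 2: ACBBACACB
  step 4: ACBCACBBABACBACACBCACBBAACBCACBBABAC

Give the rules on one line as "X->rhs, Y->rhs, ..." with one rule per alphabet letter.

A->C, B->BA, C->ACB

  step 1 ⇒ step 2: CBAC ⇒ ACB·BA·C·ACB
    A ↦ C
    B ↦ BA
    C ↦ ACB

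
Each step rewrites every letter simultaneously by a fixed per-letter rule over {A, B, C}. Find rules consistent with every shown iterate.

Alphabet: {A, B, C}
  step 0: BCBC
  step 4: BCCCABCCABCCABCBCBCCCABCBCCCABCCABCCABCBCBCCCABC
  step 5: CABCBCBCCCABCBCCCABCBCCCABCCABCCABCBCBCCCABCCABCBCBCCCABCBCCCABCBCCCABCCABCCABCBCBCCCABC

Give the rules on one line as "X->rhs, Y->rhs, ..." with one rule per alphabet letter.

  step 4 ⇒ step 5: BCCCABCCABCCABCBCBCCCABCBCCCABCCABCCABCBCBCCCABC ⇒ CA·BC·BC·BC·C·CA·BC·BC·C·CA·BC·BC·C·CA·BC·CA·BC·CA·BC·BC·BC·C·CA·BC·CA·BC·BC·BC·C·CA·BC·BC·C·CA·BC·BC·C·CA·BC·CA·BC·CA·BC·BC·BC·C·CA·BC
    A ↦ C
    B ↦ CA
    C ↦ BC

A->C, B->CA, C->BC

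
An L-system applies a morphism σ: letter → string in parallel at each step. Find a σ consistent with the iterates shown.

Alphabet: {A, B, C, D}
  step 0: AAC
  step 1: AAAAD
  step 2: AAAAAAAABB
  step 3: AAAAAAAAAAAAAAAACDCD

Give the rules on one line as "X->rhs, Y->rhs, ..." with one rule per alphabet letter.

  step 2 ⇒ step 3: AAAAAAAABB ⇒ AA·AA·AA·AA·AA·AA·AA·AA·CD·CD
    A ↦ AA
    B ↦ CD
  step 0 ⇒ step 1: AAC ⇒ AA·AA·D
    C ↦ D
  step 1 ⇒ step 2: AAAAD ⇒ AA·AA·AA·AA·BB
    D ↦ BB

A->AA, B->CD, C->D, D->BB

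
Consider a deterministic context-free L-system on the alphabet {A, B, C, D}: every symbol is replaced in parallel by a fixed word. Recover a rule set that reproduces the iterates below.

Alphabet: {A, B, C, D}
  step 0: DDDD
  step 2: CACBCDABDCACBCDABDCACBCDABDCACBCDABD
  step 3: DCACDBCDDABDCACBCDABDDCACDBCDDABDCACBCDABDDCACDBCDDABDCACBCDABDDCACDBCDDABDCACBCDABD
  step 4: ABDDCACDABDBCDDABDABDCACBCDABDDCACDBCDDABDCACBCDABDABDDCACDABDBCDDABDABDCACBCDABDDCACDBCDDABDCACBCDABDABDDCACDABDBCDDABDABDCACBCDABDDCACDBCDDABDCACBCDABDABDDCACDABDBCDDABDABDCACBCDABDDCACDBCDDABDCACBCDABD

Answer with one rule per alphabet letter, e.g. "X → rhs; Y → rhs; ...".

  step 3 ⇒ step 4: DCACDBCDDABDCACBCDABDDCACDBCDDABDCACBCDABDDCACDBCDDABDCACBCDABDDCACDBCDDABDCACBCDABD ⇒ ABD·D·CAC·D·ABD·BCD·D·ABD·ABD·CAC·BCD·ABD·D·CAC·D·BCD·D·ABD·CAC·BCD·ABD·ABD·D·CAC·D·ABD·BCD·D·ABD·ABD·CAC·BCD·ABD·D·CAC·D·BCD·D·ABD·CAC·BCD·ABD·ABD·D·CAC·D·ABD·BCD·D·ABD·ABD·CAC·BCD·ABD·D·CAC·D·BCD·D·ABD·CAC·BCD·ABD·ABD·D·CAC·D·ABD·BCD·D·ABD·ABD·CAC·BCD·ABD·D·CAC·D·BCD·D·ABD·CAC·BCD·ABD
    A ↦ CAC
    B ↦ BCD
    C ↦ D
    D ↦ ABD

A->CAC, B->BCD, C->D, D->ABD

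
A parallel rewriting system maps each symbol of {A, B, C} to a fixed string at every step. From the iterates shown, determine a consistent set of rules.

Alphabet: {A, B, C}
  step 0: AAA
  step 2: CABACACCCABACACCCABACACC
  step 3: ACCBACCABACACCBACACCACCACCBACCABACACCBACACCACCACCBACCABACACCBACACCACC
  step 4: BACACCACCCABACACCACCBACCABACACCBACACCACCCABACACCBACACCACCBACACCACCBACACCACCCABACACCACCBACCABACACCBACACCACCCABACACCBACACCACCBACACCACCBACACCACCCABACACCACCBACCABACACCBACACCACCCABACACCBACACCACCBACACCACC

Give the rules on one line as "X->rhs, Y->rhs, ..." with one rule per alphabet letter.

  step 3 ⇒ step 4: ACCBACCABACACCBACACCACCACCBACCABACACCBACACCACCACCBACCABACACCBACACCACC ⇒ BAC·ACC·ACC·CA·BAC·ACC·ACC·BAC·CA·BAC·ACC·BAC·ACC·ACC·CA·BAC·ACC·BAC·ACC·ACC·BAC·ACC·ACC·BAC·ACC·ACC·CA·BAC·ACC·ACC·BAC·CA·BAC·ACC·BAC·ACC·ACC·CA·BAC·ACC·BAC·ACC·ACC·BAC·ACC·ACC·BAC·ACC·ACC·CA·BAC·ACC·ACC·BAC·CA·BAC·ACC·BAC·ACC·ACC·CA·BAC·ACC·BAC·ACC·ACC·BAC·ACC·ACC
    A ↦ BAC
    B ↦ CA
    C ↦ ACC

A->BAC, B->CA, C->ACC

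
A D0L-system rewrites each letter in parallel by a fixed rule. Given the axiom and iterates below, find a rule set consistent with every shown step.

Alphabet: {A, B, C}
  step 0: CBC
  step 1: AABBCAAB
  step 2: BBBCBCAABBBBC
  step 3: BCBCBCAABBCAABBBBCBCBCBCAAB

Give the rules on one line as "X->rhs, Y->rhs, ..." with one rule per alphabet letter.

A->B, B->BC, C->AAB

  step 2 ⇒ step 3: BBBCBCAABBBBC ⇒ BC·BC·BC·AAB·BC·AAB·B·B·BC·BC·BC·BC·AAB
    A ↦ B
    B ↦ BC
    C ↦ AAB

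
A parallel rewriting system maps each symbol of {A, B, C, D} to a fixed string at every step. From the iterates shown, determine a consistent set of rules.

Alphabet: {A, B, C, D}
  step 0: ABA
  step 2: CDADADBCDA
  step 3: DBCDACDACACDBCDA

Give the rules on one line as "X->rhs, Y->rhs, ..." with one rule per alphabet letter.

  step 2 ⇒ step 3: CDADADBCDA ⇒ DB·C·DA·C·DA·C·AC·DB·C·DA
    A ↦ DA
    B ↦ AC
    C ↦ DB
    D ↦ C

A->DA, B->AC, C->DB, D->C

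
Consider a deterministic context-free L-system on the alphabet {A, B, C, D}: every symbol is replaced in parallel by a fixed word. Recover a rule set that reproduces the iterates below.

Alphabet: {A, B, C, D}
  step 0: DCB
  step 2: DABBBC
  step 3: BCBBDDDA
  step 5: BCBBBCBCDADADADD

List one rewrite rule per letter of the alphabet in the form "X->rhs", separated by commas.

A->BB, B->D, C->A, D->BC

  step 2 ⇒ step 3: DABBBC ⇒ BC·BB·D·D·D·A
    A ↦ BB
    B ↦ D
    C ↦ A
    D ↦ BC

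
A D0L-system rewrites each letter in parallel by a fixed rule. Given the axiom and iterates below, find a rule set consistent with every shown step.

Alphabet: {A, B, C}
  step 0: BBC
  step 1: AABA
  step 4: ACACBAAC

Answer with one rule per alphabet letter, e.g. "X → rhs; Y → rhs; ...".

A->C, B->A, C->BA

  step 0 ⇒ step 1: BBC ⇒ A·A·BA
    B ↦ A
    C ↦ BA
    A ↦ C  (constrained at step 1)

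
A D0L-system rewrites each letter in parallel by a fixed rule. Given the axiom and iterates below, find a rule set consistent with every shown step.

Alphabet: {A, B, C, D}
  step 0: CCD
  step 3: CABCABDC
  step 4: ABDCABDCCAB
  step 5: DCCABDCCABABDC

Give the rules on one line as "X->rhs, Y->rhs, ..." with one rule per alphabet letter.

  step 4 ⇒ step 5: ABDCABDCCAB ⇒ D·C·C·AB·D·C·C·AB·AB·D·C
    A ↦ D
    B ↦ C
    C ↦ AB
    D ↦ C

A->D, B->C, C->AB, D->C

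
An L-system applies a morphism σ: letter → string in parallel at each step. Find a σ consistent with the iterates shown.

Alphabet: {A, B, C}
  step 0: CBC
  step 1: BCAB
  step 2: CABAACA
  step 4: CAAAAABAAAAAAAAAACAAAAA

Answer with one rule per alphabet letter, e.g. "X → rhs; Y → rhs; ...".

  step 1 ⇒ step 2: BCAB ⇒ CA·B·AA·CA
    A ↦ AA
    B ↦ CA
    C ↦ B

A->AA, B->CA, C->B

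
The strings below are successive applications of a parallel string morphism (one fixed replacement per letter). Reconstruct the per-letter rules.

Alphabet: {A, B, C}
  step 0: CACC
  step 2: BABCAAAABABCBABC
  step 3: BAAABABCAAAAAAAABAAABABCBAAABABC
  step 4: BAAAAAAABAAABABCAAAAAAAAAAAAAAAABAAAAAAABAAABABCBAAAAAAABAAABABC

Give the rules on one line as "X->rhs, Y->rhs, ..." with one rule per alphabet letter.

  step 3 ⇒ step 4: BAAABABCAAAAAAAABAAABABCBAAABABC ⇒ BA·AA·AA·AA·BA·AA·BA·BC·AA·AA·AA·AA·AA·AA·AA·AA·BA·AA·AA·AA·BA·AA·BA·BC·BA·AA·AA·AA·BA·AA·BA·BC
    A ↦ AA
    B ↦ BA
    C ↦ BC

A->AA, B->BA, C->BC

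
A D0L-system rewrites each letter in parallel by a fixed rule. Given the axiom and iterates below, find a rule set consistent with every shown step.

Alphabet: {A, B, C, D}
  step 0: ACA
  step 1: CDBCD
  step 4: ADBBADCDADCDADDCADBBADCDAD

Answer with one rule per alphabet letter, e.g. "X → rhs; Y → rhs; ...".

  step 0 ⇒ step 1: ACA ⇒ CD·B·CD
    A ↦ CD
    C ↦ B
    B ↦ DC  (constrained at step 1)
    D ↦ AD  (constrained at step 1)

A->CD, B->DC, C->B, D->AD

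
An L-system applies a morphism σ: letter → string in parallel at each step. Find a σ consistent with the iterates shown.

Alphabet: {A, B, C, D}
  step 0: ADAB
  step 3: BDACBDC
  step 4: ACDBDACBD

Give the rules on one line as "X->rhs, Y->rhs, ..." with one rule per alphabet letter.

A->D, B->A, C->BD, D->C

  step 3 ⇒ step 4: BDACBDC ⇒ A·C·D·BD·A·C·BD
    A ↦ D
    B ↦ A
    C ↦ BD
    D ↦ C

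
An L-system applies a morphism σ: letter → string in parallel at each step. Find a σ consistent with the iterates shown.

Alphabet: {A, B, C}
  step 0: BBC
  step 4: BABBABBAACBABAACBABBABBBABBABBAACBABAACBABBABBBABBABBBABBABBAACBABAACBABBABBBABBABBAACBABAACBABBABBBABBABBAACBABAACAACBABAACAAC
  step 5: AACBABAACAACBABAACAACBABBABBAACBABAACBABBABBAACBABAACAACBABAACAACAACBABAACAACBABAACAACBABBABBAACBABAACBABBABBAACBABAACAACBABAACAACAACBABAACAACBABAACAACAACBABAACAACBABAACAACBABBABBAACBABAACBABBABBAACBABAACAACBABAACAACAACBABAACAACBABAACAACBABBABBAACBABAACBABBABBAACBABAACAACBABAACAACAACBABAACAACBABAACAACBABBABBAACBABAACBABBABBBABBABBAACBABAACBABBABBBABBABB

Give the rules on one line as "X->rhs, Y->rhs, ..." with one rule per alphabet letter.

A->BAB, B->AAC, C->B

  step 4 ⇒ step 5: BABBABBAACBABAACBABBABBBABBABBAACBABAACBABBABBBABBABBBABBABBAACBABAACBABBABBBABBABBAACBABAACBABBABBBABBABBAACBABAACAACBABAACAAC ⇒ AAC·BAB·AAC·AAC·BAB·AAC·AAC·BAB·BAB·B·AAC·BAB·AAC·BAB·BAB·B·AAC·BAB·AAC·AAC·BAB·AAC·AAC·AAC·BAB·AAC·AAC·BAB·AAC·AAC·BAB·BAB·B·AAC·BAB·AAC·BAB·BAB·B·AAC·BAB·AAC·AAC·BAB·AAC·AAC·AAC·BAB·AAC·AAC·BAB·AAC·AAC·AAC·BAB·AAC·AAC·BAB·AAC·AAC·BAB·BAB·B·AAC·BAB·AAC·BAB·BAB·B·AAC·BAB·AAC·AAC·BAB·AAC·AAC·AAC·BAB·AAC·AAC·BAB·AAC·AAC·BAB·BAB·B·AAC·BAB·AAC·BAB·BAB·B·AAC·BAB·AAC·AAC·BAB·AAC·AAC·AAC·BAB·AAC·AAC·BAB·AAC·AAC·BAB·BAB·B·AAC·BAB·AAC·BAB·BAB·B·BAB·BAB·B·AAC·BAB·AAC·BAB·BAB·B·BAB·BAB·B
    A ↦ BAB
    B ↦ AAC
    C ↦ B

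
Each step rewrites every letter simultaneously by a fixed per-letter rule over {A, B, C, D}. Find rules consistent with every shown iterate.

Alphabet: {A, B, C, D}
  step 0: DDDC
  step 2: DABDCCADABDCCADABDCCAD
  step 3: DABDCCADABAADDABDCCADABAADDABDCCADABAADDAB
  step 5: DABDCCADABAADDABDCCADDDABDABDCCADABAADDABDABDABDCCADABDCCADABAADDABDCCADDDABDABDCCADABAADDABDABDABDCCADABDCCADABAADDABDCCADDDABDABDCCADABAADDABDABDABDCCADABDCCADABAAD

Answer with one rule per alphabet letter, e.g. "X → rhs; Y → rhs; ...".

A->D, B->CCA, C->A, D->DAB

  step 2 ⇒ step 3: DABDCCADABDCCADABDCCAD ⇒ DAB·D·CCA·DAB·A·A·D·DAB·D·CCA·DAB·A·A·D·DAB·D·CCA·DAB·A·A·D·DAB
    A ↦ D
    B ↦ CCA
    C ↦ A
    D ↦ DAB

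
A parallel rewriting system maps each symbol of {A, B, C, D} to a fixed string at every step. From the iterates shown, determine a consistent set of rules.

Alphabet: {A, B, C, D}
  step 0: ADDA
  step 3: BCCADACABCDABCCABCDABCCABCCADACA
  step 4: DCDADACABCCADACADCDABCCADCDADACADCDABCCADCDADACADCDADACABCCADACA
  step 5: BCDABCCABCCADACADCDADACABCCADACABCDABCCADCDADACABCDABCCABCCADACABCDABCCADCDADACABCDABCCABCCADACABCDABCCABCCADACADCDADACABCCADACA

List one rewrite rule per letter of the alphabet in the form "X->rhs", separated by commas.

  step 4 ⇒ step 5: DCDADACABCCADACADCDABCCADCDADACADCDABCCADCDADACADCDADACABCCADACA ⇒ BC·DA·BC·CA·BC·CA·DA·CA·DC·DA·DA·CA·BC·CA·DA·CA·BC·DA·BC·CA·DC·DA·DA·CA·BC·DA·BC·CA·BC·CA·DA·CA·BC·DA·BC·CA·DC·DA·DA·CA·BC·DA·BC·CA·BC·CA·DA·CA·BC·DA·BC·CA·BC·CA·DA·CA·DC·DA·DA·CA·BC·CA·DA·CA
    A ↦ CA
    B ↦ DC
    C ↦ DA
    D ↦ BC

A->CA, B->DC, C->DA, D->BC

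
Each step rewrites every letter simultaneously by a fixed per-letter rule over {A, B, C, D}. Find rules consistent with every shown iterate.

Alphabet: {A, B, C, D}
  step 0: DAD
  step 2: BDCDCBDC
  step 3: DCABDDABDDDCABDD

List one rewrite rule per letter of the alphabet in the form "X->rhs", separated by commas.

  step 2 ⇒ step 3: BDCDCBDC ⇒ DC·AB·DD·AB·DD·DC·AB·DD
    B ↦ DC
    C ↦ DD
    D ↦ AB
    A ↦ B  (constrained at step 0)

A->B, B->DC, C->DD, D->AB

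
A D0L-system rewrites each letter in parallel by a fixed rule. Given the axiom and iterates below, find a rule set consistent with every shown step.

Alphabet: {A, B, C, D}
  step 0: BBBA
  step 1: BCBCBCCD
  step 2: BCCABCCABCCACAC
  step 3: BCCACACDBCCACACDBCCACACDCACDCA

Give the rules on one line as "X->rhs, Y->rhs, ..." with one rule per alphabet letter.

  step 2 ⇒ step 3: BCCABCCABCCACAC ⇒ BC·CA·CA·CD·BC·CA·CA·CD·BC·CA·CA·CD·CA·CD·CA
    A ↦ CD
    B ↦ BC
    C ↦ CA
  step 1 ⇒ step 2: BCBCBCCD ⇒ BC·CA·BC·CA·BC·CA·CA·C
    D ↦ C

A->CD, B->BC, C->CA, D->C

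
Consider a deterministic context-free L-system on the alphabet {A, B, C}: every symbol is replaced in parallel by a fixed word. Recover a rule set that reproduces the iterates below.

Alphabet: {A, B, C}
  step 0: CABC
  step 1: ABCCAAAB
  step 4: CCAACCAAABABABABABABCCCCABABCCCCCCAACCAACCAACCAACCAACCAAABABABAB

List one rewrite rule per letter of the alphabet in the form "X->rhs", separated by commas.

  step 0 ⇒ step 1: CABC ⇒ AB·CC·AA·AB
    A ↦ CC
    B ↦ AA
    C ↦ AB

A->CC, B->AA, C->AB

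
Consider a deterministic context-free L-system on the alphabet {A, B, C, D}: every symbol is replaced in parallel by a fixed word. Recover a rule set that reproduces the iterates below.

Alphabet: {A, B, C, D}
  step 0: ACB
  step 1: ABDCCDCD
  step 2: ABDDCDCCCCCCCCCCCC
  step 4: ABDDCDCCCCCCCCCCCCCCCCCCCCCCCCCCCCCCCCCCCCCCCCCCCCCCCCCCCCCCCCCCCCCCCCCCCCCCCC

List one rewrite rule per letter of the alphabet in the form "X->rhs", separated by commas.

  step 1 ⇒ step 2: ABDCCDCD ⇒ ABD·DCD·CC·CC·CC·CC·CC·CC
    A ↦ ABD
    B ↦ DCD
    C ↦ CC
    D ↦ CC

A->ABD, B->DCD, C->CC, D->CC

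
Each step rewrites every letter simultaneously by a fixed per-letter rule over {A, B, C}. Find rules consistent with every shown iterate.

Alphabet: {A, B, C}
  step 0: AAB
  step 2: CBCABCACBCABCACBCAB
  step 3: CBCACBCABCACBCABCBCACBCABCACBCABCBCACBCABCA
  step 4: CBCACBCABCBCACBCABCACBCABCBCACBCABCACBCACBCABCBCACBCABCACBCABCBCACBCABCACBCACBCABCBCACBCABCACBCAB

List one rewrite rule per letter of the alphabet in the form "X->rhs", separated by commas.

A->CAB, B->CA, C->CB

  step 3 ⇒ step 4: CBCACBCABCACBCABCBCACBCABCACBCABCBCACBCABCA ⇒ CB·CA·CB·CAB·CB·CA·CB·CAB·CA·CB·CAB·CB·CA·CB·CAB·CA·CB·CA·CB·CAB·CB·CA·CB·CAB·CA·CB·CAB·CB·CA·CB·CAB·CA·CB·CA·CB·CAB·CB·CA·CB·CAB·CA·CB·CAB
    A ↦ CAB
    B ↦ CA
    C ↦ CB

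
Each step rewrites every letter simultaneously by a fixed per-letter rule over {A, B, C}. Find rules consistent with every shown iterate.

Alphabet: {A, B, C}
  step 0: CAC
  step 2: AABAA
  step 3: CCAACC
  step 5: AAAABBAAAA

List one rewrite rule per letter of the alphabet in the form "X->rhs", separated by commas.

A->C, B->AA, C->B

  step 2 ⇒ step 3: AABAA ⇒ C·C·AA·C·C
    A ↦ C
    B ↦ AA
    C ↦ B  (constrained at step 0)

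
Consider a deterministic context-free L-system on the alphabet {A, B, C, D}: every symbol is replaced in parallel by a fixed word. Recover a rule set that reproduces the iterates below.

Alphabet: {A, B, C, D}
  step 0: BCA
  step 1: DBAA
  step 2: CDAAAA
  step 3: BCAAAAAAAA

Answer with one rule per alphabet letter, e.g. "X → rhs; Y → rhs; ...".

  step 2 ⇒ step 3: CDAAAA ⇒ B·C·AA·AA·AA·AA
    A ↦ AA
    C ↦ B
    D ↦ C
  step 0 ⇒ step 1: BCA ⇒ D·B·AA
    B ↦ D

A->AA, B->D, C->B, D->C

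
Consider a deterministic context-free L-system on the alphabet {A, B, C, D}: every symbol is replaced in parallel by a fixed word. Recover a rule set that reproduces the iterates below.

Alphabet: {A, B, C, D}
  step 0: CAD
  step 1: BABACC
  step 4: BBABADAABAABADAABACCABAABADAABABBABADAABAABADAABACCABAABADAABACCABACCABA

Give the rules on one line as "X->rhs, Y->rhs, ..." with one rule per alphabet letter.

A->ABA, B->DA, C->B, D->CC

  step 0 ⇒ step 1: CAD ⇒ B·ABA·CC
    A ↦ ABA
    C ↦ B
    D ↦ CC
    B ↦ DA  (constrained at step 1)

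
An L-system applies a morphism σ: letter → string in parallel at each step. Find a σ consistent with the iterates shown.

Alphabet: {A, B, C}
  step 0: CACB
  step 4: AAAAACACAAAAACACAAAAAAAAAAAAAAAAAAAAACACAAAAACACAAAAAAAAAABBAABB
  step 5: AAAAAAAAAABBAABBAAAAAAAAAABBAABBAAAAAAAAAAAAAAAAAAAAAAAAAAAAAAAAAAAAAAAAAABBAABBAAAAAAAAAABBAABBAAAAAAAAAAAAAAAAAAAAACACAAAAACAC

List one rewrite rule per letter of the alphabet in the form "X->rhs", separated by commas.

A->AA, B->AC, C->BB

  step 4 ⇒ step 5: AAAAACACAAAAACACAAAAAAAAAAAAAAAAAAAAACACAAAAACACAAAAAAAAAABBAABB ⇒ AA·AA·AA·AA·AA·BB·AA·BB·AA·AA·AA·AA·AA·BB·AA·BB·AA·AA·AA·AA·AA·AA·AA·AA·AA·AA·AA·AA·AA·AA·AA·AA·AA·AA·AA·AA·AA·BB·AA·BB·AA·AA·AA·AA·AA·BB·AA·BB·AA·AA·AA·AA·AA·AA·AA·AA·AA·AA·AC·AC·AA·AA·AC·AC
    A ↦ AA
    B ↦ AC
    C ↦ BB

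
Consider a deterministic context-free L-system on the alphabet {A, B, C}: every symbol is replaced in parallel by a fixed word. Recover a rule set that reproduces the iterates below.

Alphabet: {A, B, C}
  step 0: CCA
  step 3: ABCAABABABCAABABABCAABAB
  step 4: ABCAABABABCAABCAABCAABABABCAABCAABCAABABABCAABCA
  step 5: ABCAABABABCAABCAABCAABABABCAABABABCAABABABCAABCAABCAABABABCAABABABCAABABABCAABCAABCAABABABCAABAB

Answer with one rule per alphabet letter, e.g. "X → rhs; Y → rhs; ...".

A->AB, B->CA, C->AB

  step 4 ⇒ step 5: ABCAABABABCAABCAABCAABABABCAABCAABCAABABABCAABCA ⇒ AB·CA·AB·AB·AB·CA·AB·CA·AB·CA·AB·AB·AB·CA·AB·AB·AB·CA·AB·AB·AB·CA·AB·CA·AB·CA·AB·AB·AB·CA·AB·AB·AB·CA·AB·AB·AB·CA·AB·CA·AB·CA·AB·AB·AB·CA·AB·AB
    A ↦ AB
    B ↦ CA
    C ↦ AB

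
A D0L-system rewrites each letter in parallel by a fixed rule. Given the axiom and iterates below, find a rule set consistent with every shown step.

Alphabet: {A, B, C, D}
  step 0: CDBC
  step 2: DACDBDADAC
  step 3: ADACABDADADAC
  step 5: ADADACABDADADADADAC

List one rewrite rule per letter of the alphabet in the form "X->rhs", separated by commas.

  step 2 ⇒ step 3: DACDBDADAC ⇒ A·D·AC·A·BD·A·D·A·D·AC
    A ↦ D
    B ↦ BD
    C ↦ AC
    D ↦ A

A->D, B->BD, C->AC, D->A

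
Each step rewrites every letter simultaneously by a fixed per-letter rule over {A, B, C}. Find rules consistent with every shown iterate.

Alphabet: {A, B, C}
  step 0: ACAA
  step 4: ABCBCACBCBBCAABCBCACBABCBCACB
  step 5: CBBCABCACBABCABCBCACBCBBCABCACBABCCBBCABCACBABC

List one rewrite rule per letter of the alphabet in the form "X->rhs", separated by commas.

A->CB, B->BC, C->A

  step 4 ⇒ step 5: ABCBCACBCBBCAABCBCACBABCBCACB ⇒ CB·BC·A·BC·A·CB·A·BC·A·BC·BC·A·CB·CB·BC·A·BC·A·CB·A·BC·CB·BC·A·BC·A·CB·A·BC
    A ↦ CB
    B ↦ BC
    C ↦ A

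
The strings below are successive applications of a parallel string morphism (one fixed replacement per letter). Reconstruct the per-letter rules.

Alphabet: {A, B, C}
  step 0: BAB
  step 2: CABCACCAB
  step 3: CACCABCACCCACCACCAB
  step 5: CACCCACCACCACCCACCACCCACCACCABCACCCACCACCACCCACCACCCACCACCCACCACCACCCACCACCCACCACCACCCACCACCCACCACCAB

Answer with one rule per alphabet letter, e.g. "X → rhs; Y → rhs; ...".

A->C, B->AB, C->CAC

  step 2 ⇒ step 3: CABCACCAB ⇒ CAC·C·AB·CAC·C·CAC·CAC·C·AB
    A ↦ C
    B ↦ AB
    C ↦ CAC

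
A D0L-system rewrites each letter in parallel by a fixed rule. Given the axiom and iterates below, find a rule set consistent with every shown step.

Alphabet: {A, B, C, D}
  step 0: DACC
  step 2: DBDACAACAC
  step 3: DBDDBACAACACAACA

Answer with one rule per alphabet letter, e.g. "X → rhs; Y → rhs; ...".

  step 2 ⇒ step 3: DBDACAACAC ⇒ DB·D·DB·AC·A·AC·AC·A·AC·A
    A ↦ AC
    B ↦ D
    C ↦ A
    D ↦ DB

A->AC, B->D, C->A, D->DB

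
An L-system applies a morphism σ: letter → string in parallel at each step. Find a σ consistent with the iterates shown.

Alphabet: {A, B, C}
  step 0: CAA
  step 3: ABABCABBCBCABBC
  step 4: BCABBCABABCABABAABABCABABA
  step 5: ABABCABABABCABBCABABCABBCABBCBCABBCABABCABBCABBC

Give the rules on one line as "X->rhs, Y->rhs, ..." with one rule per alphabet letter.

  step 4 ⇒ step 5: BCABBCABABCABABAABABCABABA ⇒ AB·A·BC·AB·AB·A·BC·AB·BC·AB·A·BC·AB·BC·AB·BC·BC·AB·BC·AB·A·BC·AB·BC·AB·BC
    A ↦ BC
    B ↦ AB
    C ↦ A

A->BC, B->AB, C->A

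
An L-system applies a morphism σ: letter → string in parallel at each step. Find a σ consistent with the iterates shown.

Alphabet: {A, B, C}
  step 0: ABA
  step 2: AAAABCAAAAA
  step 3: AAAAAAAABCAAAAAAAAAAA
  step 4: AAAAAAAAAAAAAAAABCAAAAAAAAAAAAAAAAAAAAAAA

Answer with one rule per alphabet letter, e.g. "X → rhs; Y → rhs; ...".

  step 3 ⇒ step 4: AAAAAAAABCAAAAAAAAAAA ⇒ AA·AA·AA·AA·AA·AA·AA·AA·BC·A·AA·AA·AA·AA·AA·AA·AA·AA·AA·AA·AA
    A ↦ AA
    B ↦ BC
    C ↦ A

A->AA, B->BC, C->A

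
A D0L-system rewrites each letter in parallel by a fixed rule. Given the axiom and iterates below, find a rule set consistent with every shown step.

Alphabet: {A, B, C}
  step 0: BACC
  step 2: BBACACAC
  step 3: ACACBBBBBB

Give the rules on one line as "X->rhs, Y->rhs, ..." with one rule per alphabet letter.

  step 2 ⇒ step 3: BBACACAC ⇒ AC·AC·B·B·B·B·B·B
    A ↦ B
    B ↦ AC
    C ↦ B

A->B, B->AC, C->B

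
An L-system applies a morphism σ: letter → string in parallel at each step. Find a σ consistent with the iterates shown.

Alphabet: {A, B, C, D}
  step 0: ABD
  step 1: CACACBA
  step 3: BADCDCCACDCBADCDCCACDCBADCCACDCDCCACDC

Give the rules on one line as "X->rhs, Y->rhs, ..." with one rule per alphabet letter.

A->CAC, B->AC, C->DC, D->BA

  step 0 ⇒ step 1: ABD ⇒ CAC·AC·BA
    A ↦ CAC
    B ↦ AC
    D ↦ BA
    C ↦ DC  (constrained at step 1)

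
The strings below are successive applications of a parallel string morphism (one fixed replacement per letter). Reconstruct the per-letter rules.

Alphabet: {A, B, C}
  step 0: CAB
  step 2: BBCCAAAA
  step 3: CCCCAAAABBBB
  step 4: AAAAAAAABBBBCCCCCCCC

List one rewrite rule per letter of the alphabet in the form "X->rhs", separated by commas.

A->B, B->CC, C->AA

  step 3 ⇒ step 4: CCCCAAAABBBB ⇒ AA·AA·AA·AA·B·B·B·B·CC·CC·CC·CC
    A ↦ B
    B ↦ CC
    C ↦ AA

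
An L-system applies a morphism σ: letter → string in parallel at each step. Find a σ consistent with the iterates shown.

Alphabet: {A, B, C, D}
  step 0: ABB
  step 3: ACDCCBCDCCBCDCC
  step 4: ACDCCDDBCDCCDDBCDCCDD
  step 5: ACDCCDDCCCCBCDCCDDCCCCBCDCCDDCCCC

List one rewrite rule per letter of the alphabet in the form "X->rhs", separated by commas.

  step 4 ⇒ step 5: ACDCCDDBCDCCDDBCDCCDD ⇒ AC·D·CC·D·D·CC·CC·BC·D·CC·D·D·CC·CC·BC·D·CC·D·D·CC·CC
    A ↦ AC
    B ↦ BC
    C ↦ D
    D ↦ CC

A->AC, B->BC, C->D, D->CC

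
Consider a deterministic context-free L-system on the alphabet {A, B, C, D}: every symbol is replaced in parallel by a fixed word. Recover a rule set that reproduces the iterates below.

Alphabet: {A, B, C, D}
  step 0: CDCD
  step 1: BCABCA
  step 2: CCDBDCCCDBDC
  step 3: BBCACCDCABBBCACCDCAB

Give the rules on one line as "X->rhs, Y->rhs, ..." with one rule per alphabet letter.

  step 2 ⇒ step 3: CCDBDCCCDBDC ⇒ B·B·CA·CCD·CA·B·B·B·CA·CCD·CA·B
    B ↦ CCD
    C ↦ B
    D ↦ CA
  step 1 ⇒ step 2: BCABCA ⇒ CCD·B·DC·CCD·B·DC
    A ↦ DC

A->DC, B->CCD, C->B, D->CA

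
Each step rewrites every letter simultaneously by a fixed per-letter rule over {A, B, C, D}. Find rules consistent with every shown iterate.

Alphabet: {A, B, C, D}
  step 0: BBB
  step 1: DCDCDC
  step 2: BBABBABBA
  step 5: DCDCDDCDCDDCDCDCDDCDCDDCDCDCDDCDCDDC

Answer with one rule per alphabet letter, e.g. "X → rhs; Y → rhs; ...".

A->D, B->DC, C->BA, D->B

  step 1 ⇒ step 2: DCDCDC ⇒ B·BA·B·BA·B·BA
    C ↦ BA
    D ↦ B
    A ↦ D  (constrained at step 2)
  step 0 ⇒ step 1: BBB ⇒ DC·DC·DC
    B ↦ DC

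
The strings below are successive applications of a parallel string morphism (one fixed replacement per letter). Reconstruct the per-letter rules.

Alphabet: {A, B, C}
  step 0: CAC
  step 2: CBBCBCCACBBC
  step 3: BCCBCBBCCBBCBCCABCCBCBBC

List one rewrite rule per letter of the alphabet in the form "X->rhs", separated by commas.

A->CA, B->CB, C->BC

  step 2 ⇒ step 3: CBBCBCCACBBC ⇒ BC·CB·CB·BC·CB·BC·BC·CA·BC·CB·CB·BC
    A ↦ CA
    B ↦ CB
    C ↦ BC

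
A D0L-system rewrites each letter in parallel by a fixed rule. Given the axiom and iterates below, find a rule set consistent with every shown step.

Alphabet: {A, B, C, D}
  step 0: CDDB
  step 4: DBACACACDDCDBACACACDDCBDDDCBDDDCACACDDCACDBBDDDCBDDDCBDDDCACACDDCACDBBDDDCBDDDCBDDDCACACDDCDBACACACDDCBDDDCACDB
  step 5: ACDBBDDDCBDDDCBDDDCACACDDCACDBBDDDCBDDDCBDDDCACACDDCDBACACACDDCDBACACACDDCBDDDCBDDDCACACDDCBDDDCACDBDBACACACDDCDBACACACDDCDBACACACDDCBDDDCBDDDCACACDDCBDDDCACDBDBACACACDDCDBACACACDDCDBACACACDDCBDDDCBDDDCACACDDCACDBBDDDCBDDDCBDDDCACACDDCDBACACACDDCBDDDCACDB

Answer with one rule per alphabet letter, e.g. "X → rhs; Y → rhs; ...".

A->BD, B->DB, C->DDC, D->AC

  step 4 ⇒ step 5: DBACACACDDCDBACACACDDCBDDDCBDDDCACACDDCACDBBDDDCBDDDCBDDDCACACDDCACDBBDDDCBDDDCBDDDCACACDDCDBACACACDDCBDDDCACDB ⇒ AC·DB·BD·DDC·BD·DDC·BD·DDC·AC·AC·DDC·AC·DB·BD·DDC·BD·DDC·BD·DDC·AC·AC·DDC·DB·AC·AC·AC·DDC·DB·AC·AC·AC·DDC·BD·DDC·BD·DDC·AC·AC·DDC·BD·DDC·AC·DB·DB·AC·AC·AC·DDC·DB·AC·AC·AC·DDC·DB·AC·AC·AC·DDC·BD·DDC·BD·DDC·AC·AC·DDC·BD·DDC·AC·DB·DB·AC·AC·AC·DDC·DB·AC·AC·AC·DDC·DB·AC·AC·AC·DDC·BD·DDC·BD·DDC·AC·AC·DDC·AC·DB·BD·DDC·BD·DDC·BD·DDC·AC·AC·DDC·DB·AC·AC·AC·DDC·BD·DDC·AC·DB
    A ↦ BD
    B ↦ DB
    C ↦ DDC
    D ↦ AC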